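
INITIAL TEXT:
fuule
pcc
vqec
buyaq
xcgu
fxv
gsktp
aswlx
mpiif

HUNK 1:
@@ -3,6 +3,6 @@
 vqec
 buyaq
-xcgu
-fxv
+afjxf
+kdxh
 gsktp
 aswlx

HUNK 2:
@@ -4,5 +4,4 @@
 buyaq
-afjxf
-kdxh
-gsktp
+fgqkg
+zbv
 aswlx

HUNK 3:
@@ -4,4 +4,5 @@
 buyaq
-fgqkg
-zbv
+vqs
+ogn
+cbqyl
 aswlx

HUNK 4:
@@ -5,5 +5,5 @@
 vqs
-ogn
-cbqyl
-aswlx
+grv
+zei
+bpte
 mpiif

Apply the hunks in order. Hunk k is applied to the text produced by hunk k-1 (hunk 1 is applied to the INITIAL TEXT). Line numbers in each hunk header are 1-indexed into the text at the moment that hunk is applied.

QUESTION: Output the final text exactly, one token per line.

Hunk 1: at line 3 remove [xcgu,fxv] add [afjxf,kdxh] -> 9 lines: fuule pcc vqec buyaq afjxf kdxh gsktp aswlx mpiif
Hunk 2: at line 4 remove [afjxf,kdxh,gsktp] add [fgqkg,zbv] -> 8 lines: fuule pcc vqec buyaq fgqkg zbv aswlx mpiif
Hunk 3: at line 4 remove [fgqkg,zbv] add [vqs,ogn,cbqyl] -> 9 lines: fuule pcc vqec buyaq vqs ogn cbqyl aswlx mpiif
Hunk 4: at line 5 remove [ogn,cbqyl,aswlx] add [grv,zei,bpte] -> 9 lines: fuule pcc vqec buyaq vqs grv zei bpte mpiif

Answer: fuule
pcc
vqec
buyaq
vqs
grv
zei
bpte
mpiif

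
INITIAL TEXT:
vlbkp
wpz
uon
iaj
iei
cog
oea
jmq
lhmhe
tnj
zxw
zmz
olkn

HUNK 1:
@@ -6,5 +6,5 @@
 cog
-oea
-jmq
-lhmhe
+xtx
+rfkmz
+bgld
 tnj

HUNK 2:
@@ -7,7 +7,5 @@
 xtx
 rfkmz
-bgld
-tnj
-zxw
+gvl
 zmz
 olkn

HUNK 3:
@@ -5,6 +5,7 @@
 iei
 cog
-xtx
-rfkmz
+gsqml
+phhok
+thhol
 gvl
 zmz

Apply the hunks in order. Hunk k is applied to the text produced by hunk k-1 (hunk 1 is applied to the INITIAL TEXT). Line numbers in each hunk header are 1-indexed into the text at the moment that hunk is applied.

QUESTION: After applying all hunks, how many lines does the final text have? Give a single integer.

Hunk 1: at line 6 remove [oea,jmq,lhmhe] add [xtx,rfkmz,bgld] -> 13 lines: vlbkp wpz uon iaj iei cog xtx rfkmz bgld tnj zxw zmz olkn
Hunk 2: at line 7 remove [bgld,tnj,zxw] add [gvl] -> 11 lines: vlbkp wpz uon iaj iei cog xtx rfkmz gvl zmz olkn
Hunk 3: at line 5 remove [xtx,rfkmz] add [gsqml,phhok,thhol] -> 12 lines: vlbkp wpz uon iaj iei cog gsqml phhok thhol gvl zmz olkn
Final line count: 12

Answer: 12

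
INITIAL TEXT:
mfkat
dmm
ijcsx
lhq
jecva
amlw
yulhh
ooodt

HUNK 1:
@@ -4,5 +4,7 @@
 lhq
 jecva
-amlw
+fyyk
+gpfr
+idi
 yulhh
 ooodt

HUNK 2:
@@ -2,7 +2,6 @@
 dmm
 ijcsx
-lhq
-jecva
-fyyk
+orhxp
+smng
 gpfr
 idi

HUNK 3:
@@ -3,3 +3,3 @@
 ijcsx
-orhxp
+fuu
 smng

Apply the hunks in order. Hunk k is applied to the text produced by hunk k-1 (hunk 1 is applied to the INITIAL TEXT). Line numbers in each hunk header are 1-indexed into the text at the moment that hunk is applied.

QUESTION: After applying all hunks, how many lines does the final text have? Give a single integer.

Answer: 9

Derivation:
Hunk 1: at line 4 remove [amlw] add [fyyk,gpfr,idi] -> 10 lines: mfkat dmm ijcsx lhq jecva fyyk gpfr idi yulhh ooodt
Hunk 2: at line 2 remove [lhq,jecva,fyyk] add [orhxp,smng] -> 9 lines: mfkat dmm ijcsx orhxp smng gpfr idi yulhh ooodt
Hunk 3: at line 3 remove [orhxp] add [fuu] -> 9 lines: mfkat dmm ijcsx fuu smng gpfr idi yulhh ooodt
Final line count: 9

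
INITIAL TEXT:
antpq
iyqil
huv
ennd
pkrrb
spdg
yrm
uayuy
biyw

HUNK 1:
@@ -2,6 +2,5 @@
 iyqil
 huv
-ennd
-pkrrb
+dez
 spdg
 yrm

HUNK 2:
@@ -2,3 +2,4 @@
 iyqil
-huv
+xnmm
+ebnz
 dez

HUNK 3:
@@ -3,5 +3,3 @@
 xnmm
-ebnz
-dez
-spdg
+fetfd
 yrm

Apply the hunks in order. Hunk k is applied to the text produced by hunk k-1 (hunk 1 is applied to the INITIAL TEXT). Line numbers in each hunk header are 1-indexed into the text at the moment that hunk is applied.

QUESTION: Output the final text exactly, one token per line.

Hunk 1: at line 2 remove [ennd,pkrrb] add [dez] -> 8 lines: antpq iyqil huv dez spdg yrm uayuy biyw
Hunk 2: at line 2 remove [huv] add [xnmm,ebnz] -> 9 lines: antpq iyqil xnmm ebnz dez spdg yrm uayuy biyw
Hunk 3: at line 3 remove [ebnz,dez,spdg] add [fetfd] -> 7 lines: antpq iyqil xnmm fetfd yrm uayuy biyw

Answer: antpq
iyqil
xnmm
fetfd
yrm
uayuy
biyw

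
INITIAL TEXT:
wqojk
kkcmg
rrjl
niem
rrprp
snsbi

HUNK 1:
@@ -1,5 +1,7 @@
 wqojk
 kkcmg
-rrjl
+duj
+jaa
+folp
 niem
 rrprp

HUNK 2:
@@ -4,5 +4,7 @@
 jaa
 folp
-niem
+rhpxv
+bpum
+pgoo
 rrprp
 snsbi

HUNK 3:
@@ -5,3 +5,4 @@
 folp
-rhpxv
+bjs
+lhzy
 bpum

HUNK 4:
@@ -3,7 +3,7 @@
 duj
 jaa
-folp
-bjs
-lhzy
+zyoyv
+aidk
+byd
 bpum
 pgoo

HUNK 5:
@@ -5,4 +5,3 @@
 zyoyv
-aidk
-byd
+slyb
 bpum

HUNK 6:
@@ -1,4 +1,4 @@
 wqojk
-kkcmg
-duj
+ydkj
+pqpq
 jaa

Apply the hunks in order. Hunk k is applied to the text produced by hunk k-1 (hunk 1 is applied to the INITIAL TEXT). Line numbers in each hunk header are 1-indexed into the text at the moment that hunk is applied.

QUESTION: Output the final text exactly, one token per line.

Hunk 1: at line 1 remove [rrjl] add [duj,jaa,folp] -> 8 lines: wqojk kkcmg duj jaa folp niem rrprp snsbi
Hunk 2: at line 4 remove [niem] add [rhpxv,bpum,pgoo] -> 10 lines: wqojk kkcmg duj jaa folp rhpxv bpum pgoo rrprp snsbi
Hunk 3: at line 5 remove [rhpxv] add [bjs,lhzy] -> 11 lines: wqojk kkcmg duj jaa folp bjs lhzy bpum pgoo rrprp snsbi
Hunk 4: at line 3 remove [folp,bjs,lhzy] add [zyoyv,aidk,byd] -> 11 lines: wqojk kkcmg duj jaa zyoyv aidk byd bpum pgoo rrprp snsbi
Hunk 5: at line 5 remove [aidk,byd] add [slyb] -> 10 lines: wqojk kkcmg duj jaa zyoyv slyb bpum pgoo rrprp snsbi
Hunk 6: at line 1 remove [kkcmg,duj] add [ydkj,pqpq] -> 10 lines: wqojk ydkj pqpq jaa zyoyv slyb bpum pgoo rrprp snsbi

Answer: wqojk
ydkj
pqpq
jaa
zyoyv
slyb
bpum
pgoo
rrprp
snsbi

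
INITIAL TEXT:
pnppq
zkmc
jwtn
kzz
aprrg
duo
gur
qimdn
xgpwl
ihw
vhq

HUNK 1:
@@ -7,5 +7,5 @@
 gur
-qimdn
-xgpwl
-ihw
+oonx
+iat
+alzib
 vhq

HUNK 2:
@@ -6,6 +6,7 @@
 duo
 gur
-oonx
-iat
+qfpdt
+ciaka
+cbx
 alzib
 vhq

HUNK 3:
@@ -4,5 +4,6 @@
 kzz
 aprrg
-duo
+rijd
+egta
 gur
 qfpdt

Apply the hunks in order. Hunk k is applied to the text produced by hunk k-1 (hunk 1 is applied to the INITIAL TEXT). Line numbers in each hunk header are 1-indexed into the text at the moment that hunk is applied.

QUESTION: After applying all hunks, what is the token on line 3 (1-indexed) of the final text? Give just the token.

Answer: jwtn

Derivation:
Hunk 1: at line 7 remove [qimdn,xgpwl,ihw] add [oonx,iat,alzib] -> 11 lines: pnppq zkmc jwtn kzz aprrg duo gur oonx iat alzib vhq
Hunk 2: at line 6 remove [oonx,iat] add [qfpdt,ciaka,cbx] -> 12 lines: pnppq zkmc jwtn kzz aprrg duo gur qfpdt ciaka cbx alzib vhq
Hunk 3: at line 4 remove [duo] add [rijd,egta] -> 13 lines: pnppq zkmc jwtn kzz aprrg rijd egta gur qfpdt ciaka cbx alzib vhq
Final line 3: jwtn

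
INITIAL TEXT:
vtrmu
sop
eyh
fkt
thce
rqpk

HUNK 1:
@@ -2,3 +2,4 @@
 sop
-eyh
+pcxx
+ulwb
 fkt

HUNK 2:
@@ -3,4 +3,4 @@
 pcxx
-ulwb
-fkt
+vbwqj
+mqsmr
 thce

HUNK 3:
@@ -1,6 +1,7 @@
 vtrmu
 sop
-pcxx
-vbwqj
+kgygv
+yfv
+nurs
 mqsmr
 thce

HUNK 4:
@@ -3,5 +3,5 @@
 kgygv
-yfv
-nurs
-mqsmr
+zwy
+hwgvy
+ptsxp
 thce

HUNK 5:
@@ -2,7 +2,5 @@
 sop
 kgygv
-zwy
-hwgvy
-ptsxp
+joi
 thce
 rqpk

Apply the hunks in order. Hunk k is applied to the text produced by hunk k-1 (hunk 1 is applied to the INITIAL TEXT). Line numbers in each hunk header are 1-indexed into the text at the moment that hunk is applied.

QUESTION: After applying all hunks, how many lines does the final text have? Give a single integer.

Hunk 1: at line 2 remove [eyh] add [pcxx,ulwb] -> 7 lines: vtrmu sop pcxx ulwb fkt thce rqpk
Hunk 2: at line 3 remove [ulwb,fkt] add [vbwqj,mqsmr] -> 7 lines: vtrmu sop pcxx vbwqj mqsmr thce rqpk
Hunk 3: at line 1 remove [pcxx,vbwqj] add [kgygv,yfv,nurs] -> 8 lines: vtrmu sop kgygv yfv nurs mqsmr thce rqpk
Hunk 4: at line 3 remove [yfv,nurs,mqsmr] add [zwy,hwgvy,ptsxp] -> 8 lines: vtrmu sop kgygv zwy hwgvy ptsxp thce rqpk
Hunk 5: at line 2 remove [zwy,hwgvy,ptsxp] add [joi] -> 6 lines: vtrmu sop kgygv joi thce rqpk
Final line count: 6

Answer: 6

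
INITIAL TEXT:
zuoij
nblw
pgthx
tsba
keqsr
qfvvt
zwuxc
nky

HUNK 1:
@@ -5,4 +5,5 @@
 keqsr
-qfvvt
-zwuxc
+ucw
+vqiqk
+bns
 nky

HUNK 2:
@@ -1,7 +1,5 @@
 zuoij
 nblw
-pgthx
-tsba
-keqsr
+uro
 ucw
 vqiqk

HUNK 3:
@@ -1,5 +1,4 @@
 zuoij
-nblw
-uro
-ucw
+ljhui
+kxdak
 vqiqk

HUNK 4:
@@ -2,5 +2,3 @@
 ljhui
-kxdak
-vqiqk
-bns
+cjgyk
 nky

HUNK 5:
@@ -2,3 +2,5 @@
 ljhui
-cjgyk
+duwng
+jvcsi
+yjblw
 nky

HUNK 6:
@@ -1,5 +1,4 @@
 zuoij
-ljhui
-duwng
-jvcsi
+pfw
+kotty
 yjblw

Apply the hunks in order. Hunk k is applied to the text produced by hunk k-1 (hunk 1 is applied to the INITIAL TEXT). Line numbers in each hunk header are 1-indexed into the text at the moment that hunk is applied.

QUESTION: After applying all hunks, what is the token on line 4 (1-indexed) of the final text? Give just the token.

Answer: yjblw

Derivation:
Hunk 1: at line 5 remove [qfvvt,zwuxc] add [ucw,vqiqk,bns] -> 9 lines: zuoij nblw pgthx tsba keqsr ucw vqiqk bns nky
Hunk 2: at line 1 remove [pgthx,tsba,keqsr] add [uro] -> 7 lines: zuoij nblw uro ucw vqiqk bns nky
Hunk 3: at line 1 remove [nblw,uro,ucw] add [ljhui,kxdak] -> 6 lines: zuoij ljhui kxdak vqiqk bns nky
Hunk 4: at line 2 remove [kxdak,vqiqk,bns] add [cjgyk] -> 4 lines: zuoij ljhui cjgyk nky
Hunk 5: at line 2 remove [cjgyk] add [duwng,jvcsi,yjblw] -> 6 lines: zuoij ljhui duwng jvcsi yjblw nky
Hunk 6: at line 1 remove [ljhui,duwng,jvcsi] add [pfw,kotty] -> 5 lines: zuoij pfw kotty yjblw nky
Final line 4: yjblw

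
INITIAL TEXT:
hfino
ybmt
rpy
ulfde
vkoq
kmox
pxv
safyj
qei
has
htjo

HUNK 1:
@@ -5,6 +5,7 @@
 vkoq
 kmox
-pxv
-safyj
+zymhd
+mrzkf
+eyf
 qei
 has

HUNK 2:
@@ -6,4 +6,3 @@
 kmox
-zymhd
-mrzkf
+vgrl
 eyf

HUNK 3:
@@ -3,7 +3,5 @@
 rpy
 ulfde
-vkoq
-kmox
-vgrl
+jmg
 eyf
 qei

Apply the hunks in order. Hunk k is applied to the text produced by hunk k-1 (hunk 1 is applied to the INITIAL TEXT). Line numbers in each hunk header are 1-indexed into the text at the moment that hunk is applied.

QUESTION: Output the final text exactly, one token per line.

Hunk 1: at line 5 remove [pxv,safyj] add [zymhd,mrzkf,eyf] -> 12 lines: hfino ybmt rpy ulfde vkoq kmox zymhd mrzkf eyf qei has htjo
Hunk 2: at line 6 remove [zymhd,mrzkf] add [vgrl] -> 11 lines: hfino ybmt rpy ulfde vkoq kmox vgrl eyf qei has htjo
Hunk 3: at line 3 remove [vkoq,kmox,vgrl] add [jmg] -> 9 lines: hfino ybmt rpy ulfde jmg eyf qei has htjo

Answer: hfino
ybmt
rpy
ulfde
jmg
eyf
qei
has
htjo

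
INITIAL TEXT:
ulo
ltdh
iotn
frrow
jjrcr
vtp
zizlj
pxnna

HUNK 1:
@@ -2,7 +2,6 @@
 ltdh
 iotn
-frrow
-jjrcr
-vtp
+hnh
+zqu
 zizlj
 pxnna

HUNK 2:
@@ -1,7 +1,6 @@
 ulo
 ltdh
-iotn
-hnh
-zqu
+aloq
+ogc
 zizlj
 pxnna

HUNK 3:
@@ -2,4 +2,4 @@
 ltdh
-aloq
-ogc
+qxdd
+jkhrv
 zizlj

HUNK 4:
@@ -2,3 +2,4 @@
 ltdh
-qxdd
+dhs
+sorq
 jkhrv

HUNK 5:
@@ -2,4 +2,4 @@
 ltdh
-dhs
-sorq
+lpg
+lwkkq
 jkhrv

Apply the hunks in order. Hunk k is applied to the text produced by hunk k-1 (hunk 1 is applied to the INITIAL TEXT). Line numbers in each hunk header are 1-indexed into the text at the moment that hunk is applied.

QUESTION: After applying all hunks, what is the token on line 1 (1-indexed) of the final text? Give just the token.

Hunk 1: at line 2 remove [frrow,jjrcr,vtp] add [hnh,zqu] -> 7 lines: ulo ltdh iotn hnh zqu zizlj pxnna
Hunk 2: at line 1 remove [iotn,hnh,zqu] add [aloq,ogc] -> 6 lines: ulo ltdh aloq ogc zizlj pxnna
Hunk 3: at line 2 remove [aloq,ogc] add [qxdd,jkhrv] -> 6 lines: ulo ltdh qxdd jkhrv zizlj pxnna
Hunk 4: at line 2 remove [qxdd] add [dhs,sorq] -> 7 lines: ulo ltdh dhs sorq jkhrv zizlj pxnna
Hunk 5: at line 2 remove [dhs,sorq] add [lpg,lwkkq] -> 7 lines: ulo ltdh lpg lwkkq jkhrv zizlj pxnna
Final line 1: ulo

Answer: ulo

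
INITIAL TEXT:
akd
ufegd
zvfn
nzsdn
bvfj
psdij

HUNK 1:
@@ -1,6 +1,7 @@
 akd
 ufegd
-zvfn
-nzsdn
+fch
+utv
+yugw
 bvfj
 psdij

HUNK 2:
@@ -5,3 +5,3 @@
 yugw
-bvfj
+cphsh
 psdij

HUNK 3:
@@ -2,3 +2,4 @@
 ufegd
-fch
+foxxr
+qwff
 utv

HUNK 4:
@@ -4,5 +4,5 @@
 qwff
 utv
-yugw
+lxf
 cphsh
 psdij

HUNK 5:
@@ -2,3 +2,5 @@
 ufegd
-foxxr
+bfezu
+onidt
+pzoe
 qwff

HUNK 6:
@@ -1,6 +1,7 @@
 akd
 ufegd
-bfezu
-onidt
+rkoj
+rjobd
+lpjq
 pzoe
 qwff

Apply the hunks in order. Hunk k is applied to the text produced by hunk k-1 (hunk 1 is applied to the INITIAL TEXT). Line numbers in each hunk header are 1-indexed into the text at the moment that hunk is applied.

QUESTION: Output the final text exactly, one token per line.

Answer: akd
ufegd
rkoj
rjobd
lpjq
pzoe
qwff
utv
lxf
cphsh
psdij

Derivation:
Hunk 1: at line 1 remove [zvfn,nzsdn] add [fch,utv,yugw] -> 7 lines: akd ufegd fch utv yugw bvfj psdij
Hunk 2: at line 5 remove [bvfj] add [cphsh] -> 7 lines: akd ufegd fch utv yugw cphsh psdij
Hunk 3: at line 2 remove [fch] add [foxxr,qwff] -> 8 lines: akd ufegd foxxr qwff utv yugw cphsh psdij
Hunk 4: at line 4 remove [yugw] add [lxf] -> 8 lines: akd ufegd foxxr qwff utv lxf cphsh psdij
Hunk 5: at line 2 remove [foxxr] add [bfezu,onidt,pzoe] -> 10 lines: akd ufegd bfezu onidt pzoe qwff utv lxf cphsh psdij
Hunk 6: at line 1 remove [bfezu,onidt] add [rkoj,rjobd,lpjq] -> 11 lines: akd ufegd rkoj rjobd lpjq pzoe qwff utv lxf cphsh psdij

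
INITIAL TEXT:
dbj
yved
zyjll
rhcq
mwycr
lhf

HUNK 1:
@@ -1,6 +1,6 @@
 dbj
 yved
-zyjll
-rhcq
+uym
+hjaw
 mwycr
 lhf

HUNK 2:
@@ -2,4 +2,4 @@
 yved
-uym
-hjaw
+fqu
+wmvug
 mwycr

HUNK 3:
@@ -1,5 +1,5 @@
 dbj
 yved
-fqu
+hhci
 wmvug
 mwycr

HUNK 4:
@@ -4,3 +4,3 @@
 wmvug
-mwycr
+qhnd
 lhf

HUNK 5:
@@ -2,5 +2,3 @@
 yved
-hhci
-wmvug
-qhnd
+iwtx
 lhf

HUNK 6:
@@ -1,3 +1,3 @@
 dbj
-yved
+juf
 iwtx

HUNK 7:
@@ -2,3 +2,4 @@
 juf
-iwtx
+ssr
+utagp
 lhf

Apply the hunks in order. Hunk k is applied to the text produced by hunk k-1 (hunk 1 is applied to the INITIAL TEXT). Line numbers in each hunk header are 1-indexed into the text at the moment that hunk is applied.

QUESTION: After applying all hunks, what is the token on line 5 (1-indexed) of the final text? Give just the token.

Answer: lhf

Derivation:
Hunk 1: at line 1 remove [zyjll,rhcq] add [uym,hjaw] -> 6 lines: dbj yved uym hjaw mwycr lhf
Hunk 2: at line 2 remove [uym,hjaw] add [fqu,wmvug] -> 6 lines: dbj yved fqu wmvug mwycr lhf
Hunk 3: at line 1 remove [fqu] add [hhci] -> 6 lines: dbj yved hhci wmvug mwycr lhf
Hunk 4: at line 4 remove [mwycr] add [qhnd] -> 6 lines: dbj yved hhci wmvug qhnd lhf
Hunk 5: at line 2 remove [hhci,wmvug,qhnd] add [iwtx] -> 4 lines: dbj yved iwtx lhf
Hunk 6: at line 1 remove [yved] add [juf] -> 4 lines: dbj juf iwtx lhf
Hunk 7: at line 2 remove [iwtx] add [ssr,utagp] -> 5 lines: dbj juf ssr utagp lhf
Final line 5: lhf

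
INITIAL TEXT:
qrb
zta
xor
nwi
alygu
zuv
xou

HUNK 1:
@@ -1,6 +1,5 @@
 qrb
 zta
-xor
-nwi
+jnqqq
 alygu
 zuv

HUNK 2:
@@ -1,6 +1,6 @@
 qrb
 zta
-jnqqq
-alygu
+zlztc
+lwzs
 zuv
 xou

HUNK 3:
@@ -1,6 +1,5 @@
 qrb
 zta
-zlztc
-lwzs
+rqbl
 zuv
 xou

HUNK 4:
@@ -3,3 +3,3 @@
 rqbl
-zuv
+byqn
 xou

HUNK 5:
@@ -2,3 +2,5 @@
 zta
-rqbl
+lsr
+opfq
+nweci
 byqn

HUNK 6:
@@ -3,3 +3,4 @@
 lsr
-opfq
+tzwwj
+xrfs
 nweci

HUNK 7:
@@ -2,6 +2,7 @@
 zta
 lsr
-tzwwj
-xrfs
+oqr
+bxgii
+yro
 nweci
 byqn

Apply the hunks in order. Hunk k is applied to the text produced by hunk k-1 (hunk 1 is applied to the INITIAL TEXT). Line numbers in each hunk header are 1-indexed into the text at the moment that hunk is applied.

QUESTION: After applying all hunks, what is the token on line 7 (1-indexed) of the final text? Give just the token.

Answer: nweci

Derivation:
Hunk 1: at line 1 remove [xor,nwi] add [jnqqq] -> 6 lines: qrb zta jnqqq alygu zuv xou
Hunk 2: at line 1 remove [jnqqq,alygu] add [zlztc,lwzs] -> 6 lines: qrb zta zlztc lwzs zuv xou
Hunk 3: at line 1 remove [zlztc,lwzs] add [rqbl] -> 5 lines: qrb zta rqbl zuv xou
Hunk 4: at line 3 remove [zuv] add [byqn] -> 5 lines: qrb zta rqbl byqn xou
Hunk 5: at line 2 remove [rqbl] add [lsr,opfq,nweci] -> 7 lines: qrb zta lsr opfq nweci byqn xou
Hunk 6: at line 3 remove [opfq] add [tzwwj,xrfs] -> 8 lines: qrb zta lsr tzwwj xrfs nweci byqn xou
Hunk 7: at line 2 remove [tzwwj,xrfs] add [oqr,bxgii,yro] -> 9 lines: qrb zta lsr oqr bxgii yro nweci byqn xou
Final line 7: nweci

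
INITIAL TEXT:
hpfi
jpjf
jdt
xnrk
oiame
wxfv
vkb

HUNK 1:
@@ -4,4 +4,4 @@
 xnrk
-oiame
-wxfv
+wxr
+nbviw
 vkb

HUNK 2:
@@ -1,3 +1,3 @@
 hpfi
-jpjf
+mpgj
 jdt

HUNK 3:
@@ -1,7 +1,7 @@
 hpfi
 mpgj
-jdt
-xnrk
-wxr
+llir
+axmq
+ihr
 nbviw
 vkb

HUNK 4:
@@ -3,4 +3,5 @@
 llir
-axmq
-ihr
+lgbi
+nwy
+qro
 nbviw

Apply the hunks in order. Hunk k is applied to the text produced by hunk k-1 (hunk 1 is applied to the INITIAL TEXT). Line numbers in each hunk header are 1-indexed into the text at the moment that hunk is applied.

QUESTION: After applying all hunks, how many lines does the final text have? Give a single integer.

Answer: 8

Derivation:
Hunk 1: at line 4 remove [oiame,wxfv] add [wxr,nbviw] -> 7 lines: hpfi jpjf jdt xnrk wxr nbviw vkb
Hunk 2: at line 1 remove [jpjf] add [mpgj] -> 7 lines: hpfi mpgj jdt xnrk wxr nbviw vkb
Hunk 3: at line 1 remove [jdt,xnrk,wxr] add [llir,axmq,ihr] -> 7 lines: hpfi mpgj llir axmq ihr nbviw vkb
Hunk 4: at line 3 remove [axmq,ihr] add [lgbi,nwy,qro] -> 8 lines: hpfi mpgj llir lgbi nwy qro nbviw vkb
Final line count: 8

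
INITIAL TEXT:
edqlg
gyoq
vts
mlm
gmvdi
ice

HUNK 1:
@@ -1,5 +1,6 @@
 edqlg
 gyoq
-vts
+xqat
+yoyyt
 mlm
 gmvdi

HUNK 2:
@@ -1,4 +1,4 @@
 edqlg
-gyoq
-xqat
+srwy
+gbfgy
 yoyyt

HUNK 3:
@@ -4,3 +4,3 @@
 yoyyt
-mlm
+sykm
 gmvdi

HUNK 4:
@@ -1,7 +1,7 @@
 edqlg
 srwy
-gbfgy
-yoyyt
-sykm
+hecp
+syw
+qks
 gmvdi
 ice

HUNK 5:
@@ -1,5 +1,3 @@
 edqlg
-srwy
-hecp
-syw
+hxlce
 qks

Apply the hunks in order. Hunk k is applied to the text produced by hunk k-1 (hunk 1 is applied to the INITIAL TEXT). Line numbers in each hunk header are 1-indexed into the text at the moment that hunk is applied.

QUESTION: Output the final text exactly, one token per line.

Answer: edqlg
hxlce
qks
gmvdi
ice

Derivation:
Hunk 1: at line 1 remove [vts] add [xqat,yoyyt] -> 7 lines: edqlg gyoq xqat yoyyt mlm gmvdi ice
Hunk 2: at line 1 remove [gyoq,xqat] add [srwy,gbfgy] -> 7 lines: edqlg srwy gbfgy yoyyt mlm gmvdi ice
Hunk 3: at line 4 remove [mlm] add [sykm] -> 7 lines: edqlg srwy gbfgy yoyyt sykm gmvdi ice
Hunk 4: at line 1 remove [gbfgy,yoyyt,sykm] add [hecp,syw,qks] -> 7 lines: edqlg srwy hecp syw qks gmvdi ice
Hunk 5: at line 1 remove [srwy,hecp,syw] add [hxlce] -> 5 lines: edqlg hxlce qks gmvdi ice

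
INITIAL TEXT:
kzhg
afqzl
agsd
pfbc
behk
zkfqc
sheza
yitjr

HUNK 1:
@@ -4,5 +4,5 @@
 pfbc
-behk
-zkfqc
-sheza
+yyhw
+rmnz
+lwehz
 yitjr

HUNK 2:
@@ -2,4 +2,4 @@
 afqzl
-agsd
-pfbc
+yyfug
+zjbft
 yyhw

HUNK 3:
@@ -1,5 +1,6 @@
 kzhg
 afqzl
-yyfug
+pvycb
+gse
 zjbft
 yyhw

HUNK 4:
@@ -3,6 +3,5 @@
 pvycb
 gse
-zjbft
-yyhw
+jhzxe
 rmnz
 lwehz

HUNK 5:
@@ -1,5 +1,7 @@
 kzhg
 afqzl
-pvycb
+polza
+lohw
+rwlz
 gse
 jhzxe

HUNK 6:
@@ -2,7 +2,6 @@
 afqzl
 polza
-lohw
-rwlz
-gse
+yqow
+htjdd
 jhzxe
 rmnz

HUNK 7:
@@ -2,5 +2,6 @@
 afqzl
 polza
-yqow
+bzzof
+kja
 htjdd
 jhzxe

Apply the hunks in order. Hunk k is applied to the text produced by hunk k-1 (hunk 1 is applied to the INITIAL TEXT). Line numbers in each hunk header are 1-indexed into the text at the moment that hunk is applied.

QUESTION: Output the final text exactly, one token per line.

Answer: kzhg
afqzl
polza
bzzof
kja
htjdd
jhzxe
rmnz
lwehz
yitjr

Derivation:
Hunk 1: at line 4 remove [behk,zkfqc,sheza] add [yyhw,rmnz,lwehz] -> 8 lines: kzhg afqzl agsd pfbc yyhw rmnz lwehz yitjr
Hunk 2: at line 2 remove [agsd,pfbc] add [yyfug,zjbft] -> 8 lines: kzhg afqzl yyfug zjbft yyhw rmnz lwehz yitjr
Hunk 3: at line 1 remove [yyfug] add [pvycb,gse] -> 9 lines: kzhg afqzl pvycb gse zjbft yyhw rmnz lwehz yitjr
Hunk 4: at line 3 remove [zjbft,yyhw] add [jhzxe] -> 8 lines: kzhg afqzl pvycb gse jhzxe rmnz lwehz yitjr
Hunk 5: at line 1 remove [pvycb] add [polza,lohw,rwlz] -> 10 lines: kzhg afqzl polza lohw rwlz gse jhzxe rmnz lwehz yitjr
Hunk 6: at line 2 remove [lohw,rwlz,gse] add [yqow,htjdd] -> 9 lines: kzhg afqzl polza yqow htjdd jhzxe rmnz lwehz yitjr
Hunk 7: at line 2 remove [yqow] add [bzzof,kja] -> 10 lines: kzhg afqzl polza bzzof kja htjdd jhzxe rmnz lwehz yitjr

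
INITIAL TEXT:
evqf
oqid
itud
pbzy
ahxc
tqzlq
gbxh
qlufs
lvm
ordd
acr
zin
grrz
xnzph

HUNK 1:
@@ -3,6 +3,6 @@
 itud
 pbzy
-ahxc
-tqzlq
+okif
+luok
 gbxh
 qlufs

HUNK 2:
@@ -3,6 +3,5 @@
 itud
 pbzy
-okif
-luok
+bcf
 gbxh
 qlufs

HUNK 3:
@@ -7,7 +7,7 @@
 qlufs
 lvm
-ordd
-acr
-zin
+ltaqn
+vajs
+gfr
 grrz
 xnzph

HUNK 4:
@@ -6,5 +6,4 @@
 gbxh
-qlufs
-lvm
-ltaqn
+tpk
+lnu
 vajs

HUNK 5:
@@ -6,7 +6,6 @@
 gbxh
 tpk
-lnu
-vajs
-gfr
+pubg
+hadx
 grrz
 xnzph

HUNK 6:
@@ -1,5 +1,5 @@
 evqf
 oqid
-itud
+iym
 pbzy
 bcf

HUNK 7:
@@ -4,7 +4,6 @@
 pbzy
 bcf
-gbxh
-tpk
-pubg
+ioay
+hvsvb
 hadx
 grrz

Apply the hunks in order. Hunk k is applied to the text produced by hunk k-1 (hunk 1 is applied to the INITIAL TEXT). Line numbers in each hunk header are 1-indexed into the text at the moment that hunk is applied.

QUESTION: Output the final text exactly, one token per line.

Hunk 1: at line 3 remove [ahxc,tqzlq] add [okif,luok] -> 14 lines: evqf oqid itud pbzy okif luok gbxh qlufs lvm ordd acr zin grrz xnzph
Hunk 2: at line 3 remove [okif,luok] add [bcf] -> 13 lines: evqf oqid itud pbzy bcf gbxh qlufs lvm ordd acr zin grrz xnzph
Hunk 3: at line 7 remove [ordd,acr,zin] add [ltaqn,vajs,gfr] -> 13 lines: evqf oqid itud pbzy bcf gbxh qlufs lvm ltaqn vajs gfr grrz xnzph
Hunk 4: at line 6 remove [qlufs,lvm,ltaqn] add [tpk,lnu] -> 12 lines: evqf oqid itud pbzy bcf gbxh tpk lnu vajs gfr grrz xnzph
Hunk 5: at line 6 remove [lnu,vajs,gfr] add [pubg,hadx] -> 11 lines: evqf oqid itud pbzy bcf gbxh tpk pubg hadx grrz xnzph
Hunk 6: at line 1 remove [itud] add [iym] -> 11 lines: evqf oqid iym pbzy bcf gbxh tpk pubg hadx grrz xnzph
Hunk 7: at line 4 remove [gbxh,tpk,pubg] add [ioay,hvsvb] -> 10 lines: evqf oqid iym pbzy bcf ioay hvsvb hadx grrz xnzph

Answer: evqf
oqid
iym
pbzy
bcf
ioay
hvsvb
hadx
grrz
xnzph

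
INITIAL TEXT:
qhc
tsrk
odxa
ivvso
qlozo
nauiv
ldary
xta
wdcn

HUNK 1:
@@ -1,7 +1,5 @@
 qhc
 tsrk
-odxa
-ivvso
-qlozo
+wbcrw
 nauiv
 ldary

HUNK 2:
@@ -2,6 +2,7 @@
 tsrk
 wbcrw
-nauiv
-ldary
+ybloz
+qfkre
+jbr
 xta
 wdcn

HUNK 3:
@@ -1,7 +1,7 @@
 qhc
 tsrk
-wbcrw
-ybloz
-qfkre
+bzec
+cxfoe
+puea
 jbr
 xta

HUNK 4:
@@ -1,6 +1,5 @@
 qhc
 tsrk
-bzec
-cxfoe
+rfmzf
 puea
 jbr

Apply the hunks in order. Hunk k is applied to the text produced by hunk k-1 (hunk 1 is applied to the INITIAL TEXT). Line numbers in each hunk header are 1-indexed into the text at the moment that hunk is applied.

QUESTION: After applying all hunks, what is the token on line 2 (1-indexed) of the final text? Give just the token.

Hunk 1: at line 1 remove [odxa,ivvso,qlozo] add [wbcrw] -> 7 lines: qhc tsrk wbcrw nauiv ldary xta wdcn
Hunk 2: at line 2 remove [nauiv,ldary] add [ybloz,qfkre,jbr] -> 8 lines: qhc tsrk wbcrw ybloz qfkre jbr xta wdcn
Hunk 3: at line 1 remove [wbcrw,ybloz,qfkre] add [bzec,cxfoe,puea] -> 8 lines: qhc tsrk bzec cxfoe puea jbr xta wdcn
Hunk 4: at line 1 remove [bzec,cxfoe] add [rfmzf] -> 7 lines: qhc tsrk rfmzf puea jbr xta wdcn
Final line 2: tsrk

Answer: tsrk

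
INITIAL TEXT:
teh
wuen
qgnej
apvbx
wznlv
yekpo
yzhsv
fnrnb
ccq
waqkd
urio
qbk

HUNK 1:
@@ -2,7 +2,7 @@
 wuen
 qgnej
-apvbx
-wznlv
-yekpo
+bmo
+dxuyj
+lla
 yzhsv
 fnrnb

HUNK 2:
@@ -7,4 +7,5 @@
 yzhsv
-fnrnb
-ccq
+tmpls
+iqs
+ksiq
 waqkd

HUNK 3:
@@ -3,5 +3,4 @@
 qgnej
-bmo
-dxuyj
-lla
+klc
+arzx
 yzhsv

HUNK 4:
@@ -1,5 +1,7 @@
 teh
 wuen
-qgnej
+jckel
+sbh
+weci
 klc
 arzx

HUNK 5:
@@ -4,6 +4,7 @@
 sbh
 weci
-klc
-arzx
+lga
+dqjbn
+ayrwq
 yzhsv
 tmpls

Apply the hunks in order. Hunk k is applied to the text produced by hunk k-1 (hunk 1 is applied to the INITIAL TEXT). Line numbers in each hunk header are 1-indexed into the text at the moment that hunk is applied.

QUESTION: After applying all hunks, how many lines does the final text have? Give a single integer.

Answer: 15

Derivation:
Hunk 1: at line 2 remove [apvbx,wznlv,yekpo] add [bmo,dxuyj,lla] -> 12 lines: teh wuen qgnej bmo dxuyj lla yzhsv fnrnb ccq waqkd urio qbk
Hunk 2: at line 7 remove [fnrnb,ccq] add [tmpls,iqs,ksiq] -> 13 lines: teh wuen qgnej bmo dxuyj lla yzhsv tmpls iqs ksiq waqkd urio qbk
Hunk 3: at line 3 remove [bmo,dxuyj,lla] add [klc,arzx] -> 12 lines: teh wuen qgnej klc arzx yzhsv tmpls iqs ksiq waqkd urio qbk
Hunk 4: at line 1 remove [qgnej] add [jckel,sbh,weci] -> 14 lines: teh wuen jckel sbh weci klc arzx yzhsv tmpls iqs ksiq waqkd urio qbk
Hunk 5: at line 4 remove [klc,arzx] add [lga,dqjbn,ayrwq] -> 15 lines: teh wuen jckel sbh weci lga dqjbn ayrwq yzhsv tmpls iqs ksiq waqkd urio qbk
Final line count: 15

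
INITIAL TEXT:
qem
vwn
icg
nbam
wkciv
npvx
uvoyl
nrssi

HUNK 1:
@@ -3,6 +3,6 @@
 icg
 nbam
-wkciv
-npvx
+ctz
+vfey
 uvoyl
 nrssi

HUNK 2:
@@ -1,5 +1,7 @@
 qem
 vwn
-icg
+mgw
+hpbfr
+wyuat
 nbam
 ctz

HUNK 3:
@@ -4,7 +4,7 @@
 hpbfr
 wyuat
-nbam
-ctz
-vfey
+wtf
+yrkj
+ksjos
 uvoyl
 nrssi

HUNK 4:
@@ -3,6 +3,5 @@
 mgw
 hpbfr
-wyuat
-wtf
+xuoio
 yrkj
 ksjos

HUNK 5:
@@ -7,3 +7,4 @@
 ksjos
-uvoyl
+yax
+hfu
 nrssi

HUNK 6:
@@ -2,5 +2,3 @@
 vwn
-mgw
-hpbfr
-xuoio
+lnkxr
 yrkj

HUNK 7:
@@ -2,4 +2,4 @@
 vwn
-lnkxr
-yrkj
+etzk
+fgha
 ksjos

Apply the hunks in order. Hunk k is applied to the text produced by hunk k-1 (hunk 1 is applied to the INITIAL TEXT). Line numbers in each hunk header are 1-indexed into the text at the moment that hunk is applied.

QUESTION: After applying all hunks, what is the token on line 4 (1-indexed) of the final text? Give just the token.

Answer: fgha

Derivation:
Hunk 1: at line 3 remove [wkciv,npvx] add [ctz,vfey] -> 8 lines: qem vwn icg nbam ctz vfey uvoyl nrssi
Hunk 2: at line 1 remove [icg] add [mgw,hpbfr,wyuat] -> 10 lines: qem vwn mgw hpbfr wyuat nbam ctz vfey uvoyl nrssi
Hunk 3: at line 4 remove [nbam,ctz,vfey] add [wtf,yrkj,ksjos] -> 10 lines: qem vwn mgw hpbfr wyuat wtf yrkj ksjos uvoyl nrssi
Hunk 4: at line 3 remove [wyuat,wtf] add [xuoio] -> 9 lines: qem vwn mgw hpbfr xuoio yrkj ksjos uvoyl nrssi
Hunk 5: at line 7 remove [uvoyl] add [yax,hfu] -> 10 lines: qem vwn mgw hpbfr xuoio yrkj ksjos yax hfu nrssi
Hunk 6: at line 2 remove [mgw,hpbfr,xuoio] add [lnkxr] -> 8 lines: qem vwn lnkxr yrkj ksjos yax hfu nrssi
Hunk 7: at line 2 remove [lnkxr,yrkj] add [etzk,fgha] -> 8 lines: qem vwn etzk fgha ksjos yax hfu nrssi
Final line 4: fgha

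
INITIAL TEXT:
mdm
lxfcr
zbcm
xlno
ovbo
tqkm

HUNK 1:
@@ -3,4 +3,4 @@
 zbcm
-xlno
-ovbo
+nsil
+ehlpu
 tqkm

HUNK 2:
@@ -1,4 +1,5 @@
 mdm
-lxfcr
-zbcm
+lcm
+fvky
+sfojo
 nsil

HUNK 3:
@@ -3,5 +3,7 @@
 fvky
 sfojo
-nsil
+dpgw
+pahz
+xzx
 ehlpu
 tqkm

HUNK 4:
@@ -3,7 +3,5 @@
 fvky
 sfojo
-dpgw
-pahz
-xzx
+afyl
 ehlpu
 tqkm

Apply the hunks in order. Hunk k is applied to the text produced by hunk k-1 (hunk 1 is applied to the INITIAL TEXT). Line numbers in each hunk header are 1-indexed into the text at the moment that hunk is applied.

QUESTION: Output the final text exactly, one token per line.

Hunk 1: at line 3 remove [xlno,ovbo] add [nsil,ehlpu] -> 6 lines: mdm lxfcr zbcm nsil ehlpu tqkm
Hunk 2: at line 1 remove [lxfcr,zbcm] add [lcm,fvky,sfojo] -> 7 lines: mdm lcm fvky sfojo nsil ehlpu tqkm
Hunk 3: at line 3 remove [nsil] add [dpgw,pahz,xzx] -> 9 lines: mdm lcm fvky sfojo dpgw pahz xzx ehlpu tqkm
Hunk 4: at line 3 remove [dpgw,pahz,xzx] add [afyl] -> 7 lines: mdm lcm fvky sfojo afyl ehlpu tqkm

Answer: mdm
lcm
fvky
sfojo
afyl
ehlpu
tqkm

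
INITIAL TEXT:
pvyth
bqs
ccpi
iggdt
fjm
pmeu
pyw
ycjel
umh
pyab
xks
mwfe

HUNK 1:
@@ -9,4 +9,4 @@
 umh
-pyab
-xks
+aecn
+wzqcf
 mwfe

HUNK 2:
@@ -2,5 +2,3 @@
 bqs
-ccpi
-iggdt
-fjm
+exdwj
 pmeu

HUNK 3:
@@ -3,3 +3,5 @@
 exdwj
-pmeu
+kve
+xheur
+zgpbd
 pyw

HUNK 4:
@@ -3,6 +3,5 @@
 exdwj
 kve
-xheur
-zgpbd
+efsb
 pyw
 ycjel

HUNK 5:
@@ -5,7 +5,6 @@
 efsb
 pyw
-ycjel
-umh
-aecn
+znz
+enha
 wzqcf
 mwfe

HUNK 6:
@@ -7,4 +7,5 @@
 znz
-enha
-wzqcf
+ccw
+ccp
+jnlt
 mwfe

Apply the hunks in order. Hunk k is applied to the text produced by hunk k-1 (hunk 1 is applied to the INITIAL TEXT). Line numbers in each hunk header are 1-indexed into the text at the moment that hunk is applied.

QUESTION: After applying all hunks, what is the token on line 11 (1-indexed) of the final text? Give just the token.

Hunk 1: at line 9 remove [pyab,xks] add [aecn,wzqcf] -> 12 lines: pvyth bqs ccpi iggdt fjm pmeu pyw ycjel umh aecn wzqcf mwfe
Hunk 2: at line 2 remove [ccpi,iggdt,fjm] add [exdwj] -> 10 lines: pvyth bqs exdwj pmeu pyw ycjel umh aecn wzqcf mwfe
Hunk 3: at line 3 remove [pmeu] add [kve,xheur,zgpbd] -> 12 lines: pvyth bqs exdwj kve xheur zgpbd pyw ycjel umh aecn wzqcf mwfe
Hunk 4: at line 3 remove [xheur,zgpbd] add [efsb] -> 11 lines: pvyth bqs exdwj kve efsb pyw ycjel umh aecn wzqcf mwfe
Hunk 5: at line 5 remove [ycjel,umh,aecn] add [znz,enha] -> 10 lines: pvyth bqs exdwj kve efsb pyw znz enha wzqcf mwfe
Hunk 6: at line 7 remove [enha,wzqcf] add [ccw,ccp,jnlt] -> 11 lines: pvyth bqs exdwj kve efsb pyw znz ccw ccp jnlt mwfe
Final line 11: mwfe

Answer: mwfe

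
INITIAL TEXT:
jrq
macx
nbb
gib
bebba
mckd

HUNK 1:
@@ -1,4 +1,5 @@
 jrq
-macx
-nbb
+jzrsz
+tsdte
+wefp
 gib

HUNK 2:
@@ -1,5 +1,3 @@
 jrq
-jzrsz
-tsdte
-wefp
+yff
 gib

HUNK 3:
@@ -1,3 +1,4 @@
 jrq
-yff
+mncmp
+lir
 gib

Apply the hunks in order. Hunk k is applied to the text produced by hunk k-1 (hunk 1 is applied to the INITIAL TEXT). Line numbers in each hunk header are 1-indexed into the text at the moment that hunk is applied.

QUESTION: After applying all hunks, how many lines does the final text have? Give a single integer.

Hunk 1: at line 1 remove [macx,nbb] add [jzrsz,tsdte,wefp] -> 7 lines: jrq jzrsz tsdte wefp gib bebba mckd
Hunk 2: at line 1 remove [jzrsz,tsdte,wefp] add [yff] -> 5 lines: jrq yff gib bebba mckd
Hunk 3: at line 1 remove [yff] add [mncmp,lir] -> 6 lines: jrq mncmp lir gib bebba mckd
Final line count: 6

Answer: 6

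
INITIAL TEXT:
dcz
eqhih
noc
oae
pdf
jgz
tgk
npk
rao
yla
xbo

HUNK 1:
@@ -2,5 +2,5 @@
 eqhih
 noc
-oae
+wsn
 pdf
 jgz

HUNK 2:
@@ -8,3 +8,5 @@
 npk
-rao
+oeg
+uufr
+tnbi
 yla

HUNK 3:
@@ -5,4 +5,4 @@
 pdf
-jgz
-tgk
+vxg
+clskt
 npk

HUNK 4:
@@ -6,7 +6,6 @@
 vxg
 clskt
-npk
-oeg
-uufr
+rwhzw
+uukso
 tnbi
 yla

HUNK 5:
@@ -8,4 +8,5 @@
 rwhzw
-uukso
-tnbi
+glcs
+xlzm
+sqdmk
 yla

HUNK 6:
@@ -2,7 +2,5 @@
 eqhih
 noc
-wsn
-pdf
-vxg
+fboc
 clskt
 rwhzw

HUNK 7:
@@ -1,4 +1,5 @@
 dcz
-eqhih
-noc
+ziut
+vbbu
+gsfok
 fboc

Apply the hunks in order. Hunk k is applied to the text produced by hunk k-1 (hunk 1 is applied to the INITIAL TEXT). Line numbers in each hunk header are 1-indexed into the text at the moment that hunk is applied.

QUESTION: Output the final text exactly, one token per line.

Hunk 1: at line 2 remove [oae] add [wsn] -> 11 lines: dcz eqhih noc wsn pdf jgz tgk npk rao yla xbo
Hunk 2: at line 8 remove [rao] add [oeg,uufr,tnbi] -> 13 lines: dcz eqhih noc wsn pdf jgz tgk npk oeg uufr tnbi yla xbo
Hunk 3: at line 5 remove [jgz,tgk] add [vxg,clskt] -> 13 lines: dcz eqhih noc wsn pdf vxg clskt npk oeg uufr tnbi yla xbo
Hunk 4: at line 6 remove [npk,oeg,uufr] add [rwhzw,uukso] -> 12 lines: dcz eqhih noc wsn pdf vxg clskt rwhzw uukso tnbi yla xbo
Hunk 5: at line 8 remove [uukso,tnbi] add [glcs,xlzm,sqdmk] -> 13 lines: dcz eqhih noc wsn pdf vxg clskt rwhzw glcs xlzm sqdmk yla xbo
Hunk 6: at line 2 remove [wsn,pdf,vxg] add [fboc] -> 11 lines: dcz eqhih noc fboc clskt rwhzw glcs xlzm sqdmk yla xbo
Hunk 7: at line 1 remove [eqhih,noc] add [ziut,vbbu,gsfok] -> 12 lines: dcz ziut vbbu gsfok fboc clskt rwhzw glcs xlzm sqdmk yla xbo

Answer: dcz
ziut
vbbu
gsfok
fboc
clskt
rwhzw
glcs
xlzm
sqdmk
yla
xbo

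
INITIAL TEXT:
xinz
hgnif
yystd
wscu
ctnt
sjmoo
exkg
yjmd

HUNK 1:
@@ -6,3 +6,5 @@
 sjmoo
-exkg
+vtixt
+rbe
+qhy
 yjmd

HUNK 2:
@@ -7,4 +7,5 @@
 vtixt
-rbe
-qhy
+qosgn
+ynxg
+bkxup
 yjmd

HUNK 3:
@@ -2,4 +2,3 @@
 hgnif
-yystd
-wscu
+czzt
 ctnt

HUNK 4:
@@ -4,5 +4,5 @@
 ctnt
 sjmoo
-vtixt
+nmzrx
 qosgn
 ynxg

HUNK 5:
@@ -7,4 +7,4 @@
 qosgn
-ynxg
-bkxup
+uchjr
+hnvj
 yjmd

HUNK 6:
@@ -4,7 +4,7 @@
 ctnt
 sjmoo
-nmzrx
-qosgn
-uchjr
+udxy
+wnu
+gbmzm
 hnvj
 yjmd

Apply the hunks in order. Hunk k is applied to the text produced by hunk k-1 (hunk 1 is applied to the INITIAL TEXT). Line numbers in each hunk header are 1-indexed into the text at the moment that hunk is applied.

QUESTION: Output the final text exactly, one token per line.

Answer: xinz
hgnif
czzt
ctnt
sjmoo
udxy
wnu
gbmzm
hnvj
yjmd

Derivation:
Hunk 1: at line 6 remove [exkg] add [vtixt,rbe,qhy] -> 10 lines: xinz hgnif yystd wscu ctnt sjmoo vtixt rbe qhy yjmd
Hunk 2: at line 7 remove [rbe,qhy] add [qosgn,ynxg,bkxup] -> 11 lines: xinz hgnif yystd wscu ctnt sjmoo vtixt qosgn ynxg bkxup yjmd
Hunk 3: at line 2 remove [yystd,wscu] add [czzt] -> 10 lines: xinz hgnif czzt ctnt sjmoo vtixt qosgn ynxg bkxup yjmd
Hunk 4: at line 4 remove [vtixt] add [nmzrx] -> 10 lines: xinz hgnif czzt ctnt sjmoo nmzrx qosgn ynxg bkxup yjmd
Hunk 5: at line 7 remove [ynxg,bkxup] add [uchjr,hnvj] -> 10 lines: xinz hgnif czzt ctnt sjmoo nmzrx qosgn uchjr hnvj yjmd
Hunk 6: at line 4 remove [nmzrx,qosgn,uchjr] add [udxy,wnu,gbmzm] -> 10 lines: xinz hgnif czzt ctnt sjmoo udxy wnu gbmzm hnvj yjmd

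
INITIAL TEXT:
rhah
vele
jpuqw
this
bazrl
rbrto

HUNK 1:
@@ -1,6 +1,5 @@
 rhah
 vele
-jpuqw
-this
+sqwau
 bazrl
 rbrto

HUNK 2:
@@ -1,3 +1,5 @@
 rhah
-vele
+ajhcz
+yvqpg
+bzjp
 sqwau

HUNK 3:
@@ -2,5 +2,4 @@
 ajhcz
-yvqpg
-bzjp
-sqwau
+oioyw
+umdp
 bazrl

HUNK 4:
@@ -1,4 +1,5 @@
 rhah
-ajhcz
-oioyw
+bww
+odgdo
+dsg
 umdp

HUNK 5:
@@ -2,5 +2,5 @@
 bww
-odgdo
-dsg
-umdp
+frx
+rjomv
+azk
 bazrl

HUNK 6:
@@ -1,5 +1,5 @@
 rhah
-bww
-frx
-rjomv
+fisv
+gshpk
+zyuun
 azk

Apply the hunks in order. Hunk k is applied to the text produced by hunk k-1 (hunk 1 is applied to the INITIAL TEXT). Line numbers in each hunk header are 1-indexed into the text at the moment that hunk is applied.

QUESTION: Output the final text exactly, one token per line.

Hunk 1: at line 1 remove [jpuqw,this] add [sqwau] -> 5 lines: rhah vele sqwau bazrl rbrto
Hunk 2: at line 1 remove [vele] add [ajhcz,yvqpg,bzjp] -> 7 lines: rhah ajhcz yvqpg bzjp sqwau bazrl rbrto
Hunk 3: at line 2 remove [yvqpg,bzjp,sqwau] add [oioyw,umdp] -> 6 lines: rhah ajhcz oioyw umdp bazrl rbrto
Hunk 4: at line 1 remove [ajhcz,oioyw] add [bww,odgdo,dsg] -> 7 lines: rhah bww odgdo dsg umdp bazrl rbrto
Hunk 5: at line 2 remove [odgdo,dsg,umdp] add [frx,rjomv,azk] -> 7 lines: rhah bww frx rjomv azk bazrl rbrto
Hunk 6: at line 1 remove [bww,frx,rjomv] add [fisv,gshpk,zyuun] -> 7 lines: rhah fisv gshpk zyuun azk bazrl rbrto

Answer: rhah
fisv
gshpk
zyuun
azk
bazrl
rbrto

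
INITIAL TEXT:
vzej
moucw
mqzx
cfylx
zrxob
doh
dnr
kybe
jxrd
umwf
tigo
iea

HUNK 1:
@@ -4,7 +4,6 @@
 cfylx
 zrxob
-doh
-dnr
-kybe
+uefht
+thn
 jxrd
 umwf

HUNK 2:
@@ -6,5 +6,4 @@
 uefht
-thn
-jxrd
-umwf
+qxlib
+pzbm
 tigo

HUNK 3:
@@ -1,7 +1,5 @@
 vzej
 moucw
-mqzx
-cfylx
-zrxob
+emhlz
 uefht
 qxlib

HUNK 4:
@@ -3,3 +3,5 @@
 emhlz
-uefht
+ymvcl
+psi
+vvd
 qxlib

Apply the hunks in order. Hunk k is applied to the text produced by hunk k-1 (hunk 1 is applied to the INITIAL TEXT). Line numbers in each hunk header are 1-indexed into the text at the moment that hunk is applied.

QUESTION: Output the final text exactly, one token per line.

Hunk 1: at line 4 remove [doh,dnr,kybe] add [uefht,thn] -> 11 lines: vzej moucw mqzx cfylx zrxob uefht thn jxrd umwf tigo iea
Hunk 2: at line 6 remove [thn,jxrd,umwf] add [qxlib,pzbm] -> 10 lines: vzej moucw mqzx cfylx zrxob uefht qxlib pzbm tigo iea
Hunk 3: at line 1 remove [mqzx,cfylx,zrxob] add [emhlz] -> 8 lines: vzej moucw emhlz uefht qxlib pzbm tigo iea
Hunk 4: at line 3 remove [uefht] add [ymvcl,psi,vvd] -> 10 lines: vzej moucw emhlz ymvcl psi vvd qxlib pzbm tigo iea

Answer: vzej
moucw
emhlz
ymvcl
psi
vvd
qxlib
pzbm
tigo
iea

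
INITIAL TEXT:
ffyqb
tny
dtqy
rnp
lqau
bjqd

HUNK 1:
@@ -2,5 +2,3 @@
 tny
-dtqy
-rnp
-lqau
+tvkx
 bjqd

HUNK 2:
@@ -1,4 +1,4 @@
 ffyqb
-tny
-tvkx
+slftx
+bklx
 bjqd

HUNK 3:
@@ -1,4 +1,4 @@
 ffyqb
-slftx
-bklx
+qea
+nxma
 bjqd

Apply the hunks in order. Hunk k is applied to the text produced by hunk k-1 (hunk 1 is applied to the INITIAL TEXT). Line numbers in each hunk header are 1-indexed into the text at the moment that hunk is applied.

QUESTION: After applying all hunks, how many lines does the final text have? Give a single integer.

Answer: 4

Derivation:
Hunk 1: at line 2 remove [dtqy,rnp,lqau] add [tvkx] -> 4 lines: ffyqb tny tvkx bjqd
Hunk 2: at line 1 remove [tny,tvkx] add [slftx,bklx] -> 4 lines: ffyqb slftx bklx bjqd
Hunk 3: at line 1 remove [slftx,bklx] add [qea,nxma] -> 4 lines: ffyqb qea nxma bjqd
Final line count: 4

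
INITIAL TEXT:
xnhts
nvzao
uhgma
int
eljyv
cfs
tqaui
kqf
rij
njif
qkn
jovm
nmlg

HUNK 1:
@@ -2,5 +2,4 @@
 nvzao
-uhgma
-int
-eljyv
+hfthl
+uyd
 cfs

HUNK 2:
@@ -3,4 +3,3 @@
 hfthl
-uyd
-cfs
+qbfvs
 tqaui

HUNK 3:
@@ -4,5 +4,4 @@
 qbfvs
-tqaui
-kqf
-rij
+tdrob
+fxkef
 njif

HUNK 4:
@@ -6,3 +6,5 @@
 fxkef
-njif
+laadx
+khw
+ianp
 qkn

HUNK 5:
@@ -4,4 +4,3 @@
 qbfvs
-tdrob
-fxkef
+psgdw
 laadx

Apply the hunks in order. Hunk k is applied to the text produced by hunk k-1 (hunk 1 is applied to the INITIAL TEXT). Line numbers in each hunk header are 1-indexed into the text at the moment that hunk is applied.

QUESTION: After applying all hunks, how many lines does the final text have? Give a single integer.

Answer: 11

Derivation:
Hunk 1: at line 2 remove [uhgma,int,eljyv] add [hfthl,uyd] -> 12 lines: xnhts nvzao hfthl uyd cfs tqaui kqf rij njif qkn jovm nmlg
Hunk 2: at line 3 remove [uyd,cfs] add [qbfvs] -> 11 lines: xnhts nvzao hfthl qbfvs tqaui kqf rij njif qkn jovm nmlg
Hunk 3: at line 4 remove [tqaui,kqf,rij] add [tdrob,fxkef] -> 10 lines: xnhts nvzao hfthl qbfvs tdrob fxkef njif qkn jovm nmlg
Hunk 4: at line 6 remove [njif] add [laadx,khw,ianp] -> 12 lines: xnhts nvzao hfthl qbfvs tdrob fxkef laadx khw ianp qkn jovm nmlg
Hunk 5: at line 4 remove [tdrob,fxkef] add [psgdw] -> 11 lines: xnhts nvzao hfthl qbfvs psgdw laadx khw ianp qkn jovm nmlg
Final line count: 11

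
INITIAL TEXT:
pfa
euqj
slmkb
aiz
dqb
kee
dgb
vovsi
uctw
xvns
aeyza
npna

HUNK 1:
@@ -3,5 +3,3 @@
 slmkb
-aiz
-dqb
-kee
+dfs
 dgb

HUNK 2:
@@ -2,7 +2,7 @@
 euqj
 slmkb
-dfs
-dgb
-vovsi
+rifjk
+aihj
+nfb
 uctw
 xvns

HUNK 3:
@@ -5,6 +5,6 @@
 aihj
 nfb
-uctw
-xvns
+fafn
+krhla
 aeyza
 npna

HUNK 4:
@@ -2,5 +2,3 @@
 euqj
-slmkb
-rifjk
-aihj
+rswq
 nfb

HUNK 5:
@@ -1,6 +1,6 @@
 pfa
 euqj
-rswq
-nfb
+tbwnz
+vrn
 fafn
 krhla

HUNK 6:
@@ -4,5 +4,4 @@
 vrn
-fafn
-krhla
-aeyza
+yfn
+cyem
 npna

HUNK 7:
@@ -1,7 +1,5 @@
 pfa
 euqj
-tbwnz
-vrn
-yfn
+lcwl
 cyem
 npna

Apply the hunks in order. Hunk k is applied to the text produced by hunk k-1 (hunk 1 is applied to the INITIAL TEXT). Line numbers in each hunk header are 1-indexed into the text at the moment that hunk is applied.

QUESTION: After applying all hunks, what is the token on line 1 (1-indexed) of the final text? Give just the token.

Answer: pfa

Derivation:
Hunk 1: at line 3 remove [aiz,dqb,kee] add [dfs] -> 10 lines: pfa euqj slmkb dfs dgb vovsi uctw xvns aeyza npna
Hunk 2: at line 2 remove [dfs,dgb,vovsi] add [rifjk,aihj,nfb] -> 10 lines: pfa euqj slmkb rifjk aihj nfb uctw xvns aeyza npna
Hunk 3: at line 5 remove [uctw,xvns] add [fafn,krhla] -> 10 lines: pfa euqj slmkb rifjk aihj nfb fafn krhla aeyza npna
Hunk 4: at line 2 remove [slmkb,rifjk,aihj] add [rswq] -> 8 lines: pfa euqj rswq nfb fafn krhla aeyza npna
Hunk 5: at line 1 remove [rswq,nfb] add [tbwnz,vrn] -> 8 lines: pfa euqj tbwnz vrn fafn krhla aeyza npna
Hunk 6: at line 4 remove [fafn,krhla,aeyza] add [yfn,cyem] -> 7 lines: pfa euqj tbwnz vrn yfn cyem npna
Hunk 7: at line 1 remove [tbwnz,vrn,yfn] add [lcwl] -> 5 lines: pfa euqj lcwl cyem npna
Final line 1: pfa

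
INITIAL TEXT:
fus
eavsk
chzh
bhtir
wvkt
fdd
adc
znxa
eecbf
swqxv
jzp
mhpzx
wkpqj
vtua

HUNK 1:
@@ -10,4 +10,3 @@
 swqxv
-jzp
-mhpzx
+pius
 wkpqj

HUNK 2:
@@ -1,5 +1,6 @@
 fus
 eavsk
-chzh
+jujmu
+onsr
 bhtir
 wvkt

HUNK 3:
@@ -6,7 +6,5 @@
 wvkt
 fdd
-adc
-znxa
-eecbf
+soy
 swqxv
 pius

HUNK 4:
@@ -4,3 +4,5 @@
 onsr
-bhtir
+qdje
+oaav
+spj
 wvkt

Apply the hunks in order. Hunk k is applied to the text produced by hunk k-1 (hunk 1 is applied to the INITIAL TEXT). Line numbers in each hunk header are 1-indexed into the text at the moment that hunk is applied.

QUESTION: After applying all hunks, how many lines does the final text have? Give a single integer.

Hunk 1: at line 10 remove [jzp,mhpzx] add [pius] -> 13 lines: fus eavsk chzh bhtir wvkt fdd adc znxa eecbf swqxv pius wkpqj vtua
Hunk 2: at line 1 remove [chzh] add [jujmu,onsr] -> 14 lines: fus eavsk jujmu onsr bhtir wvkt fdd adc znxa eecbf swqxv pius wkpqj vtua
Hunk 3: at line 6 remove [adc,znxa,eecbf] add [soy] -> 12 lines: fus eavsk jujmu onsr bhtir wvkt fdd soy swqxv pius wkpqj vtua
Hunk 4: at line 4 remove [bhtir] add [qdje,oaav,spj] -> 14 lines: fus eavsk jujmu onsr qdje oaav spj wvkt fdd soy swqxv pius wkpqj vtua
Final line count: 14

Answer: 14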